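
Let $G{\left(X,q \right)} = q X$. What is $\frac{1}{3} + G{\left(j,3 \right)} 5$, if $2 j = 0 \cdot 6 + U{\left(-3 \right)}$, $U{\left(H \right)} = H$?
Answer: $- \frac{133}{6} \approx -22.167$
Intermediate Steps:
$j = - \frac{3}{2}$ ($j = \frac{0 \cdot 6 - 3}{2} = \frac{0 - 3}{2} = \frac{1}{2} \left(-3\right) = - \frac{3}{2} \approx -1.5$)
$G{\left(X,q \right)} = X q$
$\frac{1}{3} + G{\left(j,3 \right)} 5 = \frac{1}{3} + \left(- \frac{3}{2}\right) 3 \cdot 5 = \frac{1}{3} - \frac{45}{2} = - \frac{133}{6}$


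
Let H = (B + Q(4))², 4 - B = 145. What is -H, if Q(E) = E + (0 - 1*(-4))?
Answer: -17689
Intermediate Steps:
B = -141 (B = 4 - 1*145 = 4 - 145 = -141)
Q(E) = 4 + E (Q(E) = E + (0 + 4) = E + 4 = 4 + E)
H = 17689 (H = (-141 + (4 + 4))² = (-141 + 8)² = (-133)² = 17689)
-H = -1*17689 = -17689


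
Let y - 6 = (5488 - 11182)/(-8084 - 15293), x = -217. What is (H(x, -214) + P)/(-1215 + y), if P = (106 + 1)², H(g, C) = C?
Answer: -87546865/9419033 ≈ -9.2947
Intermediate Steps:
y = 145956/23377 (y = 6 + (5488 - 11182)/(-8084 - 15293) = 6 - 5694/(-23377) = 6 - 5694*(-1/23377) = 6 + 5694/23377 = 145956/23377 ≈ 6.2436)
P = 11449 (P = 107² = 11449)
(H(x, -214) + P)/(-1215 + y) = (-214 + 11449)/(-1215 + 145956/23377) = 11235/(-28257099/23377) = 11235*(-23377/28257099) = -87546865/9419033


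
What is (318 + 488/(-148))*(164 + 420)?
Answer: 6800096/37 ≈ 1.8379e+5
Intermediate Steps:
(318 + 488/(-148))*(164 + 420) = (318 + 488*(-1/148))*584 = (318 - 122/37)*584 = (11644/37)*584 = 6800096/37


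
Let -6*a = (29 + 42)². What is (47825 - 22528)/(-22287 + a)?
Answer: -151782/138763 ≈ -1.0938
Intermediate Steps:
a = -5041/6 (a = -(29 + 42)²/6 = -⅙*71² = -⅙*5041 = -5041/6 ≈ -840.17)
(47825 - 22528)/(-22287 + a) = (47825 - 22528)/(-22287 - 5041/6) = 25297/(-138763/6) = 25297*(-6/138763) = -151782/138763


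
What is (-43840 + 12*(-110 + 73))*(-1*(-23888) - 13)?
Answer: -1057280500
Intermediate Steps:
(-43840 + 12*(-110 + 73))*(-1*(-23888) - 13) = (-43840 + 12*(-37))*(23888 - 13) = (-43840 - 444)*23875 = -44284*23875 = -1057280500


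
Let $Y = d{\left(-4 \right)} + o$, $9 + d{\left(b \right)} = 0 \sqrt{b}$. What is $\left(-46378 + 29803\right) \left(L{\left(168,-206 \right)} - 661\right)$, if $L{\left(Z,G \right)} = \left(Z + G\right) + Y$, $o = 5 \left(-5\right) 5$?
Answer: $13806975$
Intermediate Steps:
$d{\left(b \right)} = -9$ ($d{\left(b \right)} = -9 + 0 \sqrt{b} = -9 + 0 = -9$)
$o = -125$ ($o = \left(-25\right) 5 = -125$)
$Y = -134$ ($Y = -9 - 125 = -134$)
$L{\left(Z,G \right)} = -134 + G + Z$ ($L{\left(Z,G \right)} = \left(Z + G\right) - 134 = \left(G + Z\right) - 134 = -134 + G + Z$)
$\left(-46378 + 29803\right) \left(L{\left(168,-206 \right)} - 661\right) = \left(-46378 + 29803\right) \left(\left(-134 - 206 + 168\right) - 661\right) = - 16575 \left(-172 - 661\right) = \left(-16575\right) \left(-833\right) = 13806975$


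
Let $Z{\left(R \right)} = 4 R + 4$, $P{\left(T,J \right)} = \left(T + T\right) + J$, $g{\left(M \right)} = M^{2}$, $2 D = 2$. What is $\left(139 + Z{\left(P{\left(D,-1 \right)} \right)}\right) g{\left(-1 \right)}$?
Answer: $147$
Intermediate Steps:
$D = 1$ ($D = \frac{1}{2} \cdot 2 = 1$)
$P{\left(T,J \right)} = J + 2 T$ ($P{\left(T,J \right)} = 2 T + J = J + 2 T$)
$Z{\left(R \right)} = 4 + 4 R$
$\left(139 + Z{\left(P{\left(D,-1 \right)} \right)}\right) g{\left(-1 \right)} = \left(139 + \left(4 + 4 \left(-1 + 2 \cdot 1\right)\right)\right) \left(-1\right)^{2} = \left(139 + \left(4 + 4 \left(-1 + 2\right)\right)\right) 1 = \left(139 + \left(4 + 4 \cdot 1\right)\right) 1 = \left(139 + \left(4 + 4\right)\right) 1 = \left(139 + 8\right) 1 = 147 \cdot 1 = 147$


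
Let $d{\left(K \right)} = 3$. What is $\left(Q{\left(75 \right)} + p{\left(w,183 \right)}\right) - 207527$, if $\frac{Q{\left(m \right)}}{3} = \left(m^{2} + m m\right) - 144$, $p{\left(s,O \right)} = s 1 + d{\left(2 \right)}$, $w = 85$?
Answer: $-174121$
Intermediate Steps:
$p{\left(s,O \right)} = 3 + s$ ($p{\left(s,O \right)} = s 1 + 3 = s + 3 = 3 + s$)
$Q{\left(m \right)} = -432 + 6 m^{2}$ ($Q{\left(m \right)} = 3 \left(\left(m^{2} + m m\right) - 144\right) = 3 \left(\left(m^{2} + m^{2}\right) - 144\right) = 3 \left(2 m^{2} - 144\right) = 3 \left(-144 + 2 m^{2}\right) = -432 + 6 m^{2}$)
$\left(Q{\left(75 \right)} + p{\left(w,183 \right)}\right) - 207527 = \left(\left(-432 + 6 \cdot 75^{2}\right) + \left(3 + 85\right)\right) - 207527 = \left(\left(-432 + 6 \cdot 5625\right) + 88\right) - 207527 = \left(\left(-432 + 33750\right) + 88\right) - 207527 = \left(33318 + 88\right) - 207527 = 33406 - 207527 = -174121$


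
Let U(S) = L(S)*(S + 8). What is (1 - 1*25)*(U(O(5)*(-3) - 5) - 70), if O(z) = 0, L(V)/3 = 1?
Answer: 1464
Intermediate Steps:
L(V) = 3 (L(V) = 3*1 = 3)
U(S) = 24 + 3*S (U(S) = 3*(S + 8) = 3*(8 + S) = 24 + 3*S)
(1 - 1*25)*(U(O(5)*(-3) - 5) - 70) = (1 - 1*25)*((24 + 3*(0*(-3) - 5)) - 70) = (1 - 25)*((24 + 3*(0 - 5)) - 70) = -24*((24 + 3*(-5)) - 70) = -24*((24 - 15) - 70) = -24*(9 - 70) = -24*(-61) = 1464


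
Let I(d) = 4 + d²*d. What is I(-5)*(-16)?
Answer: 1936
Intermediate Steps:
I(d) = 4 + d³
I(-5)*(-16) = (4 + (-5)³)*(-16) = (4 - 125)*(-16) = -121*(-16) = 1936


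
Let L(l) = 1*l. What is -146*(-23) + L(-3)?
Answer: 3355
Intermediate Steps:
L(l) = l
-146*(-23) + L(-3) = -146*(-23) - 3 = 3358 - 3 = 3355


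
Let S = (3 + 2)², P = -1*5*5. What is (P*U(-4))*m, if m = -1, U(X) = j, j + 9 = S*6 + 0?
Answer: 3525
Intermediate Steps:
P = -25 (P = -5*5 = -25)
S = 25 (S = 5² = 25)
j = 141 (j = -9 + (25*6 + 0) = -9 + (150 + 0) = -9 + 150 = 141)
U(X) = 141
(P*U(-4))*m = -25*141*(-1) = -3525*(-1) = 3525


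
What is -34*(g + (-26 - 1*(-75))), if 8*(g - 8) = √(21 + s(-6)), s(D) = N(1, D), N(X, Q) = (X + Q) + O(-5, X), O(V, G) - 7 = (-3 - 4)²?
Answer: -1938 - 51*√2/2 ≈ -1974.1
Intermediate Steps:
O(V, G) = 56 (O(V, G) = 7 + (-3 - 4)² = 7 + (-7)² = 7 + 49 = 56)
N(X, Q) = 56 + Q + X (N(X, Q) = (X + Q) + 56 = (Q + X) + 56 = 56 + Q + X)
s(D) = 57 + D (s(D) = 56 + D + 1 = 57 + D)
g = 8 + 3*√2/4 (g = 8 + √(21 + (57 - 6))/8 = 8 + √(21 + 51)/8 = 8 + √72/8 = 8 + (6*√2)/8 = 8 + 3*√2/4 ≈ 9.0607)
-34*(g + (-26 - 1*(-75))) = -34*((8 + 3*√2/4) + (-26 - 1*(-75))) = -34*((8 + 3*√2/4) + (-26 + 75)) = -34*((8 + 3*√2/4) + 49) = -34*(57 + 3*√2/4) = -1938 - 51*√2/2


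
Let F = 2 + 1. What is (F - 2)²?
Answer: 1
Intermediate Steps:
F = 3
(F - 2)² = (3 - 2)² = 1² = 1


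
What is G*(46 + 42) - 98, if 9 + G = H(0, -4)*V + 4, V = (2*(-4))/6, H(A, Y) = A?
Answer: -538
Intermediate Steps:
V = -4/3 (V = -8*⅙ = -4/3 ≈ -1.3333)
G = -5 (G = -9 + (0*(-4/3) + 4) = -9 + (0 + 4) = -9 + 4 = -5)
G*(46 + 42) - 98 = -5*(46 + 42) - 98 = -5*88 - 98 = -440 - 98 = -538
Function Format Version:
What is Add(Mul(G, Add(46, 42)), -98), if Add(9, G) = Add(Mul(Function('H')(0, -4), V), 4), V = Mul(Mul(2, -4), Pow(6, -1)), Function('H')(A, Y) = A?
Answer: -538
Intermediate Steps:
V = Rational(-4, 3) (V = Mul(-8, Rational(1, 6)) = Rational(-4, 3) ≈ -1.3333)
G = -5 (G = Add(-9, Add(Mul(0, Rational(-4, 3)), 4)) = Add(-9, Add(0, 4)) = Add(-9, 4) = -5)
Add(Mul(G, Add(46, 42)), -98) = Add(Mul(-5, Add(46, 42)), -98) = Add(Mul(-5, 88), -98) = Add(-440, -98) = -538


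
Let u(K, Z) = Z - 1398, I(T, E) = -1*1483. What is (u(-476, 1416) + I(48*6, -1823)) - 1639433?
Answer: -1640898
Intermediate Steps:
I(T, E) = -1483
u(K, Z) = -1398 + Z
(u(-476, 1416) + I(48*6, -1823)) - 1639433 = ((-1398 + 1416) - 1483) - 1639433 = (18 - 1483) - 1639433 = -1465 - 1639433 = -1640898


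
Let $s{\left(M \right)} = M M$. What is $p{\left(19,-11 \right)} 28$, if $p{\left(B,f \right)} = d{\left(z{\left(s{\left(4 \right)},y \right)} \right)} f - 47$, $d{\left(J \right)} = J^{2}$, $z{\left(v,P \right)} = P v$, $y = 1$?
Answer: $-80164$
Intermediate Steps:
$s{\left(M \right)} = M^{2}$
$p{\left(B,f \right)} = -47 + 256 f$ ($p{\left(B,f \right)} = \left(1 \cdot 4^{2}\right)^{2} f - 47 = \left(1 \cdot 16\right)^{2} f - 47 = 16^{2} f - 47 = 256 f - 47 = -47 + 256 f$)
$p{\left(19,-11 \right)} 28 = \left(-47 + 256 \left(-11\right)\right) 28 = \left(-47 - 2816\right) 28 = \left(-2863\right) 28 = -80164$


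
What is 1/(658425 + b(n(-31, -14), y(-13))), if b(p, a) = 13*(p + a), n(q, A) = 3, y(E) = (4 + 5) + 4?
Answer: 1/658633 ≈ 1.5183e-6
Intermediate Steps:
y(E) = 13 (y(E) = 9 + 4 = 13)
b(p, a) = 13*a + 13*p (b(p, a) = 13*(a + p) = 13*a + 13*p)
1/(658425 + b(n(-31, -14), y(-13))) = 1/(658425 + (13*13 + 13*3)) = 1/(658425 + (169 + 39)) = 1/(658425 + 208) = 1/658633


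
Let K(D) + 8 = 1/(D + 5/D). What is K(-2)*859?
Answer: -63566/9 ≈ -7062.9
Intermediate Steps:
K(D) = -8 + 1/(D + 5/D)
K(-2)*859 = ((-40 - 2 - 8*(-2)²)/(5 + (-2)²))*859 = ((-40 - 2 - 8*4)/(5 + 4))*859 = ((-40 - 2 - 32)/9)*859 = ((⅑)*(-74))*859 = -74/9*859 = -63566/9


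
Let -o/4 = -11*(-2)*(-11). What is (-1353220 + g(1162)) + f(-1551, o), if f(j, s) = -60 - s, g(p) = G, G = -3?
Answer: -1354251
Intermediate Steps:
g(p) = -3
o = 968 (o = -4*(-11*(-2))*(-11) = -88*(-11) = -4*(-242) = 968)
(-1353220 + g(1162)) + f(-1551, o) = (-1353220 - 3) + (-60 - 1*968) = -1353223 + (-60 - 968) = -1353223 - 1028 = -1354251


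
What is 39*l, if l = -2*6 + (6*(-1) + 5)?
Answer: -507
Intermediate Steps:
l = -13 (l = -12 + (-6 + 5) = -12 - 1 = -13)
39*l = 39*(-13) = -507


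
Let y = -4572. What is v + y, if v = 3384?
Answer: -1188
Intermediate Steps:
v + y = 3384 - 4572 = -1188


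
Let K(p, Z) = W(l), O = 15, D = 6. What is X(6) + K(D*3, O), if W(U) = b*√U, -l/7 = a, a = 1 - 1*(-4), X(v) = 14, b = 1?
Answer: 14 + I*√35 ≈ 14.0 + 5.9161*I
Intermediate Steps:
a = 5 (a = 1 + 4 = 5)
l = -35 (l = -7*5 = -35)
W(U) = √U (W(U) = 1*√U = √U)
K(p, Z) = I*√35 (K(p, Z) = √(-35) = I*√35)
X(6) + K(D*3, O) = 14 + I*√35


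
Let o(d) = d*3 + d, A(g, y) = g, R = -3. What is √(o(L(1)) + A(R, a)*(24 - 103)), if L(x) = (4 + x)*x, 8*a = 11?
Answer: √257 ≈ 16.031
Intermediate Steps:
a = 11/8 (a = (⅛)*11 = 11/8 ≈ 1.3750)
L(x) = x*(4 + x)
o(d) = 4*d (o(d) = 3*d + d = 4*d)
√(o(L(1)) + A(R, a)*(24 - 103)) = √(4*(1*(4 + 1)) - 3*(24 - 103)) = √(4*(1*5) - 3*(-79)) = √(4*5 + 237) = √(20 + 237) = √257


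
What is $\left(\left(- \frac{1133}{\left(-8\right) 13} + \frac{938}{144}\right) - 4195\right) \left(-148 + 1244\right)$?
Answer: $- \frac{535700962}{117} \approx -4.5786 \cdot 10^{6}$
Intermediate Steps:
$\left(\left(- \frac{1133}{\left(-8\right) 13} + \frac{938}{144}\right) - 4195\right) \left(-148 + 1244\right) = \left(\left(- \frac{1133}{-104} + 938 \cdot \frac{1}{144}\right) - 4195\right) 1096 = \left(\left(\left(-1133\right) \left(- \frac{1}{104}\right) + \frac{469}{72}\right) - 4195\right) 1096 = \left(\left(\frac{1133}{104} + \frac{469}{72}\right) - 4195\right) 1096 = \left(\frac{8147}{468} - 4195\right) 1096 = \left(- \frac{1955113}{468}\right) 1096 = - \frac{535700962}{117}$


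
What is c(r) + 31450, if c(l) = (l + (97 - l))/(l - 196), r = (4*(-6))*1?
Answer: 6918903/220 ≈ 31450.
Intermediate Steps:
r = -24 (r = -24*1 = -24)
c(l) = 97/(-196 + l)
c(r) + 31450 = 97/(-196 - 24) + 31450 = 97/(-220) + 31450 = 97*(-1/220) + 31450 = -97/220 + 31450 = 6918903/220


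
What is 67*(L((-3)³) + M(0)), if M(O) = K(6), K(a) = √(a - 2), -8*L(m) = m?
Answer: 2881/8 ≈ 360.13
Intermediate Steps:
L(m) = -m/8
K(a) = √(-2 + a)
M(O) = 2 (M(O) = √(-2 + 6) = √4 = 2)
67*(L((-3)³) + M(0)) = 67*(-⅛*(-3)³ + 2) = 67*(-⅛*(-27) + 2) = 67*(27/8 + 2) = 67*(43/8) = 2881/8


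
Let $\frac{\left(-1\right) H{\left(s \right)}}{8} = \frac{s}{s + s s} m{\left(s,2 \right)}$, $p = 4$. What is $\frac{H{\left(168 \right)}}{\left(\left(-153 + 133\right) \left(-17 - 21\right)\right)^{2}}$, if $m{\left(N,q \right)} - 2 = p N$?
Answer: $- \frac{337}{6100900} \approx -5.5238 \cdot 10^{-5}$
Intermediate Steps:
$m{\left(N,q \right)} = 2 + 4 N$
$H{\left(s \right)} = - \frac{8 s \left(2 + 4 s\right)}{s + s^{2}}$ ($H{\left(s \right)} = - 8 \frac{s}{s + s s} \left(2 + 4 s\right) = - 8 \frac{s}{s + s^{2}} \left(2 + 4 s\right) = - 8 \frac{s \left(2 + 4 s\right)}{s + s^{2}} = - \frac{8 s \left(2 + 4 s\right)}{s + s^{2}}$)
$\frac{H{\left(168 \right)}}{\left(\left(-153 + 133\right) \left(-17 - 21\right)\right)^{2}} = \frac{16 \frac{1}{1 + 168} \left(-1 - 336\right)}{\left(\left(-153 + 133\right) \left(-17 - 21\right)\right)^{2}} = \frac{16 \cdot \frac{1}{169} \left(-1 - 336\right)}{\left(\left(-20\right) \left(-38\right)\right)^{2}} = \frac{16 \cdot \frac{1}{169} \left(-337\right)}{760^{2}} = - \frac{5392}{169 \cdot 577600} = \left(- \frac{5392}{169}\right) \frac{1}{577600} = - \frac{337}{6100900}$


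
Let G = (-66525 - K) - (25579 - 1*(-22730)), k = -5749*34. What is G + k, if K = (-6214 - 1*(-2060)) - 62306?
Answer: -243840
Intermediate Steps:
K = -66460 (K = (-6214 + 2060) - 62306 = -4154 - 62306 = -66460)
k = -195466
G = -48374 (G = (-66525 - 1*(-66460)) - (25579 - 1*(-22730)) = (-66525 + 66460) - (25579 + 22730) = -65 - 1*48309 = -65 - 48309 = -48374)
G + k = -48374 - 195466 = -243840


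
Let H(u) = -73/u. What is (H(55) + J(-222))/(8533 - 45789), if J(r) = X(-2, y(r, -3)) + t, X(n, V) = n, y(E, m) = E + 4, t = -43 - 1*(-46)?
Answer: 9/1024540 ≈ 8.7844e-6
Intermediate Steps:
t = 3 (t = -43 + 46 = 3)
y(E, m) = 4 + E
J(r) = 1 (J(r) = -2 + 3 = 1)
(H(55) + J(-222))/(8533 - 45789) = (-73/55 + 1)/(8533 - 45789) = (-73*1/55 + 1)/(-37256) = (-73/55 + 1)*(-1/37256) = -18/55*(-1/37256) = 9/1024540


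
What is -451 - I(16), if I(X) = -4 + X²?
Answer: -703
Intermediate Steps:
-451 - I(16) = -451 - (-4 + 16²) = -451 - (-4 + 256) = -451 - 1*252 = -451 - 252 = -703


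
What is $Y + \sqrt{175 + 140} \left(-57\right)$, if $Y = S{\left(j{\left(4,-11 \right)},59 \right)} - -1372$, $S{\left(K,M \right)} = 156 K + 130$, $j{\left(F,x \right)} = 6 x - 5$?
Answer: $-9574 - 171 \sqrt{35} \approx -10586.0$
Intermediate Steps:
$j{\left(F,x \right)} = -5 + 6 x$
$S{\left(K,M \right)} = 130 + 156 K$
$Y = -9574$ ($Y = \left(130 + 156 \left(-5 + 6 \left(-11\right)\right)\right) - -1372 = \left(130 + 156 \left(-5 - 66\right)\right) + 1372 = \left(130 + 156 \left(-71\right)\right) + 1372 = \left(130 - 11076\right) + 1372 = -10946 + 1372 = -9574$)
$Y + \sqrt{175 + 140} \left(-57\right) = -9574 + \sqrt{175 + 140} \left(-57\right) = -9574 + \sqrt{315} \left(-57\right) = -9574 + 3 \sqrt{35} \left(-57\right) = -9574 - 171 \sqrt{35}$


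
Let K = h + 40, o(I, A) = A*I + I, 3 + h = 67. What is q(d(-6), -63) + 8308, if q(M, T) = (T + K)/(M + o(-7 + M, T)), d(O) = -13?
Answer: 10193957/1227 ≈ 8308.0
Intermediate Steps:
h = 64 (h = -3 + 67 = 64)
o(I, A) = I + A*I
K = 104 (K = 64 + 40 = 104)
q(M, T) = (104 + T)/(M + (1 + T)*(-7 + M)) (q(M, T) = (T + 104)/(M + (-7 + M)*(1 + T)) = (104 + T)/(M + (1 + T)*(-7 + M)))
q(d(-6), -63) + 8308 = (104 - 63)/(-13 + (1 - 63)*(-7 - 13)) + 8308 = 41/(-13 - 62*(-20)) + 8308 = 41/(-13 + 1240) + 8308 = 41/1227 + 8308 = 10193957/1227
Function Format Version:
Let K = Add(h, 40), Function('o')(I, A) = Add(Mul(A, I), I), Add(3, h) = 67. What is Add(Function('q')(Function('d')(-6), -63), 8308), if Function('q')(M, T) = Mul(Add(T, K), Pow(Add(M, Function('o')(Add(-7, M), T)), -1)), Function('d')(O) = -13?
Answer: Rational(10193957, 1227) ≈ 8308.0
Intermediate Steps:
h = 64 (h = Add(-3, 67) = 64)
Function('o')(I, A) = Add(I, Mul(A, I))
K = 104 (K = Add(64, 40) = 104)
Function('q')(M, T) = Mul(Pow(Add(M, Mul(Add(1, T), Add(-7, M))), -1), Add(104, T)) (Function('q')(M, T) = Mul(Add(T, 104), Pow(Add(M, Mul(Add(-7, M), Add(1, T))), -1)) = Mul(Add(104, T), Pow(Add(M, Mul(Add(1, T), Add(-7, M))), -1)) = Mul(Pow(Add(M, Mul(Add(1, T), Add(-7, M))), -1), Add(104, T)))
Add(Function('q')(Function('d')(-6), -63), 8308) = Add(Mul(Pow(Add(-13, Mul(Add(1, -63), Add(-7, -13))), -1), Add(104, -63)), 8308) = Add(Mul(Pow(Add(-13, Mul(-62, -20)), -1), 41), 8308) = Add(Mul(Pow(Add(-13, 1240), -1), 41), 8308) = Add(Mul(Pow(1227, -1), 41), 8308) = Add(Mul(Rational(1, 1227), 41), 8308) = Add(Rational(41, 1227), 8308) = Rational(10193957, 1227)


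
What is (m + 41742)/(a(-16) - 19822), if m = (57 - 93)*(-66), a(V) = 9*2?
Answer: -22059/9902 ≈ -2.2277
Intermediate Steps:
a(V) = 18
m = 2376 (m = -36*(-66) = 2376)
(m + 41742)/(a(-16) - 19822) = (2376 + 41742)/(18 - 19822) = 44118/(-19804) = 44118*(-1/19804) = -22059/9902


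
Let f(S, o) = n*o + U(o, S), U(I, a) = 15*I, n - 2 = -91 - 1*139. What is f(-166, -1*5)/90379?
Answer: 1065/90379 ≈ 0.011784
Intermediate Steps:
n = -228 (n = 2 + (-91 - 1*139) = 2 + (-91 - 139) = 2 - 230 = -228)
f(S, o) = -213*o (f(S, o) = -228*o + 15*o = -213*o)
f(-166, -1*5)/90379 = -(-213)*5/90379 = -213*(-5)*(1/90379) = 1065*(1/90379) = 1065/90379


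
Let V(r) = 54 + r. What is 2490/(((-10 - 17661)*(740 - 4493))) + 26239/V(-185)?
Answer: -580050271889/2895941151 ≈ -200.30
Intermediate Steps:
2490/(((-10 - 17661)*(740 - 4493))) + 26239/V(-185) = 2490/(((-10 - 17661)*(740 - 4493))) + 26239/(54 - 185) = 2490/((-17671*(-3753))) + 26239/(-131) = 2490/66319263 + 26239*(-1/131) = 2490*(1/66319263) - 26239/131 = 830/22106421 - 26239/131 = -580050271889/2895941151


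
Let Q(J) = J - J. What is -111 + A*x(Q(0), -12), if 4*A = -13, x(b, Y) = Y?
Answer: -72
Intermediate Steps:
Q(J) = 0
A = -13/4 (A = (1/4)*(-13) = -13/4 ≈ -3.2500)
-111 + A*x(Q(0), -12) = -111 - 13/4*(-12) = -111 + 39 = -72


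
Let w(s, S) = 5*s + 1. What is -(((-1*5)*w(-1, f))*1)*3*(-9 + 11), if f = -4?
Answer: -120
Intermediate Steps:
w(s, S) = 1 + 5*s
-(((-1*5)*w(-1, f))*1)*3*(-9 + 11) = -(((-1*5)*(1 + 5*(-1)))*1)*3*(-9 + 11) = -(-5*(1 - 5)*1)*3*2 = -(-5*(-4)*1)*3*2 = -(20*1)*3*2 = -20*3*2 = -60*2 = -1*120 = -120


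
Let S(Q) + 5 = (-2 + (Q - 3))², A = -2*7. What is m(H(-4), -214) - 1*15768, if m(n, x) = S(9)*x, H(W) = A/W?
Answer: -18122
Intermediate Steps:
A = -14
S(Q) = -5 + (-5 + Q)² (S(Q) = -5 + (-2 + (Q - 3))² = -5 + (-2 + (-3 + Q))² = -5 + (-5 + Q)²)
H(W) = -14/W
m(n, x) = 11*x (m(n, x) = (-5 + (-5 + 9)²)*x = (-5 + 4²)*x = (-5 + 16)*x = 11*x)
m(H(-4), -214) - 1*15768 = 11*(-214) - 1*15768 = -2354 - 15768 = -18122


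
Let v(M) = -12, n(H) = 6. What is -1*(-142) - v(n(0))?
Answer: 154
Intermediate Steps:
-1*(-142) - v(n(0)) = -1*(-142) - 1*(-12) = 142 + 12 = 154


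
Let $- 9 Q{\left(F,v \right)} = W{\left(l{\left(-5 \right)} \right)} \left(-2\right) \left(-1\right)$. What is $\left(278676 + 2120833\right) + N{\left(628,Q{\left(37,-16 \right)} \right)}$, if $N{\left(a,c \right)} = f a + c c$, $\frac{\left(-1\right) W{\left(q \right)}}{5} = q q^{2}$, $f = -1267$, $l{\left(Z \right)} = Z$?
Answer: $\frac{131472973}{81} \approx 1.6231 \cdot 10^{6}$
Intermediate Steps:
$W{\left(q \right)} = - 5 q^{3}$ ($W{\left(q \right)} = - 5 q q^{2} = - 5 q^{3}$)
$Q{\left(F,v \right)} = - \frac{1250}{9}$ ($Q{\left(F,v \right)} = - \frac{- 5 \left(-5\right)^{3} \left(-2\right) \left(-1\right)}{9} = - \frac{\left(-5\right) \left(-125\right) \left(-2\right) \left(-1\right)}{9} = - \frac{625 \left(-2\right) \left(-1\right)}{9} = - \frac{\left(-1250\right) \left(-1\right)}{9} = \left(- \frac{1}{9}\right) 1250 = - \frac{1250}{9}$)
$N{\left(a,c \right)} = c^{2} - 1267 a$ ($N{\left(a,c \right)} = - 1267 a + c c = - 1267 a + c^{2} = c^{2} - 1267 a$)
$\left(278676 + 2120833\right) + N{\left(628,Q{\left(37,-16 \right)} \right)} = \left(278676 + 2120833\right) + \left(\left(- \frac{1250}{9}\right)^{2} - 795676\right) = 2399509 + \left(\frac{1562500}{81} - 795676\right) = 2399509 - \frac{62887256}{81} = \frac{131472973}{81}$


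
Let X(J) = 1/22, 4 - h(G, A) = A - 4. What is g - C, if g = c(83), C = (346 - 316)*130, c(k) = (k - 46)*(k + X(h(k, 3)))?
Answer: -18201/22 ≈ -827.32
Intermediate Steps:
h(G, A) = 8 - A (h(G, A) = 4 - (A - 4) = 4 - (-4 + A) = 4 + (4 - A) = 8 - A)
X(J) = 1/22
c(k) = (-46 + k)*(1/22 + k) (c(k) = (k - 46)*(k + 1/22) = (-46 + k)*(1/22 + k))
C = 3900 (C = 30*130 = 3900)
g = 67599/22 (g = -23/11 + 83² - 1011/22*83 = -23/11 + 6889 - 83913/22 = 67599/22 ≈ 3072.7)
g - C = 67599/22 - 1*3900 = 67599/22 - 3900 = -18201/22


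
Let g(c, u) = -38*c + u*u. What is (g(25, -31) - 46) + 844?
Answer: 809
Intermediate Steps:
g(c, u) = u² - 38*c (g(c, u) = -38*c + u² = u² - 38*c)
(g(25, -31) - 46) + 844 = (((-31)² - 38*25) - 46) + 844 = ((961 - 950) - 46) + 844 = (11 - 46) + 844 = -35 + 844 = 809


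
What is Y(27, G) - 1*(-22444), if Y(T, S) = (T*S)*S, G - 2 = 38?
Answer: 65644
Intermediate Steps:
G = 40 (G = 2 + 38 = 40)
Y(T, S) = T*S**2 (Y(T, S) = (S*T)*S = T*S**2)
Y(27, G) - 1*(-22444) = 27*40**2 - 1*(-22444) = 27*1600 + 22444 = 43200 + 22444 = 65644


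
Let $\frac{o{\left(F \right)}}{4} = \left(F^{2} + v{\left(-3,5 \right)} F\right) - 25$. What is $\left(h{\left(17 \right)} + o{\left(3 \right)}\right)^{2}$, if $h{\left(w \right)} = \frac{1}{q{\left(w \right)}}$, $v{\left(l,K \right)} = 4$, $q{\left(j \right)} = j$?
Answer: $\frac{73441}{289} \approx 254.12$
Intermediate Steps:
$h{\left(w \right)} = \frac{1}{w}$
$o{\left(F \right)} = -100 + 4 F^{2} + 16 F$ ($o{\left(F \right)} = 4 \left(\left(F^{2} + 4 F\right) - 25\right) = 4 \left(-25 + F^{2} + 4 F\right) = -100 + 4 F^{2} + 16 F$)
$\left(h{\left(17 \right)} + o{\left(3 \right)}\right)^{2} = \left(\frac{1}{17} + \left(-100 + 4 \cdot 3^{2} + 16 \cdot 3\right)\right)^{2} = \left(\frac{1}{17} + \left(-100 + 4 \cdot 9 + 48\right)\right)^{2} = \left(\frac{1}{17} + \left(-100 + 36 + 48\right)\right)^{2} = \left(\frac{1}{17} - 16\right)^{2} = \left(- \frac{271}{17}\right)^{2} = \frac{73441}{289}$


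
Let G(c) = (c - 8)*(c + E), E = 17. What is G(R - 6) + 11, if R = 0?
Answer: -143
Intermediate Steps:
G(c) = (-8 + c)*(17 + c) (G(c) = (c - 8)*(c + 17) = (-8 + c)*(17 + c))
G(R - 6) + 11 = (-136 + (0 - 6)² + 9*(0 - 6)) + 11 = (-136 + (-6)² + 9*(-6)) + 11 = (-136 + 36 - 54) + 11 = -154 + 11 = -143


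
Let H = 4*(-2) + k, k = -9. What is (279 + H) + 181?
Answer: 443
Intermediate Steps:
H = -17 (H = 4*(-2) - 9 = -8 - 9 = -17)
(279 + H) + 181 = (279 - 17) + 181 = 262 + 181 = 443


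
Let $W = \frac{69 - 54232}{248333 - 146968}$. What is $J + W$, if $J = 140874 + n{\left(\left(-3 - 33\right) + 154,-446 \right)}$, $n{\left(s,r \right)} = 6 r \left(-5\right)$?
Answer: $\frac{15635902547}{101365} \approx 1.5425 \cdot 10^{5}$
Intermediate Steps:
$n{\left(s,r \right)} = - 30 r$
$J = 154254$ ($J = 140874 - -13380 = 140874 + 13380 = 154254$)
$W = - \frac{54163}{101365} \approx -0.53434$
$J + W = 154254 - \frac{54163}{101365} = \frac{15635902547}{101365}$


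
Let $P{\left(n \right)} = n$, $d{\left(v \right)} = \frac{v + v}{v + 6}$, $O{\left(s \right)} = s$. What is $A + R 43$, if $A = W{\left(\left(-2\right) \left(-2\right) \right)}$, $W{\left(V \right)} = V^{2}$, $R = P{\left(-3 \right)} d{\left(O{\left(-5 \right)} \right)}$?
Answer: $1306$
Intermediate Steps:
$d{\left(v \right)} = \frac{2 v}{6 + v}$
$R = 30$ ($R = - 3 \cdot 2 \left(-5\right) \frac{1}{6 - 5} = - 3 \cdot 2 \left(-5\right) 1^{-1} = - 3 \cdot 2 \left(-5\right) 1 = \left(-3\right) \left(-10\right) = 30$)
$A = 16$ ($A = \left(\left(-2\right) \left(-2\right)\right)^{2} = 4^{2} = 16$)
$A + R 43 = 16 + 30 \cdot 43 = 16 + 1290 = 1306$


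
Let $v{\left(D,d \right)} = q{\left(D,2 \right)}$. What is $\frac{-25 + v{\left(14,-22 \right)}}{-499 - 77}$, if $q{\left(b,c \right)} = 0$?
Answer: $\frac{25}{576} \approx 0.043403$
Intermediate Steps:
$v{\left(D,d \right)} = 0$
$\frac{-25 + v{\left(14,-22 \right)}}{-499 - 77} = \frac{-25 + 0}{-499 - 77} = - \frac{25}{-576} = \left(-25\right) \left(- \frac{1}{576}\right) = \frac{25}{576}$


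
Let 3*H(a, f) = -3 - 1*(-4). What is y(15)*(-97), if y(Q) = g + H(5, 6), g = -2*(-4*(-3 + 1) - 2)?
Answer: 3395/3 ≈ 1131.7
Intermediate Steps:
g = -12 (g = -2*(-4*(-2) - 2) = -2*(8 - 2) = -2*6 = -12)
H(a, f) = ⅓ (H(a, f) = (-3 - 1*(-4))/3 = (-3 + 4)/3 = (⅓)*1 = ⅓)
y(Q) = -35/3 (y(Q) = -12 + ⅓ = -35/3)
y(15)*(-97) = -35/3*(-97) = 3395/3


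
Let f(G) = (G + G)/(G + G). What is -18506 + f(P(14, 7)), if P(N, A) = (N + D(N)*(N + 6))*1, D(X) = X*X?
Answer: -18505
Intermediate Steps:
D(X) = X**2
P(N, A) = N + N**2*(6 + N) (P(N, A) = (N + N**2*(N + 6))*1 = (N + N**2*(6 + N))*1 = N + N**2*(6 + N))
f(G) = 1 (f(G) = (2*G)/((2*G)) = (2*G)*(1/(2*G)) = 1)
-18506 + f(P(14, 7)) = -18506 + 1 = -18505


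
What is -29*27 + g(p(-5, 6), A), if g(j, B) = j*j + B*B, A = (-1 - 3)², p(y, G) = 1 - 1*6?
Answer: -502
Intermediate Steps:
p(y, G) = -5 (p(y, G) = 1 - 6 = -5)
A = 16 (A = (-4)² = 16)
g(j, B) = B² + j² (g(j, B) = j² + B² = B² + j²)
-29*27 + g(p(-5, 6), A) = -29*27 + (16² + (-5)²) = -783 + (256 + 25) = -783 + 281 = -502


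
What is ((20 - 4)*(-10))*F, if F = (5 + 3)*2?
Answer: -2560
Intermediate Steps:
F = 16 (F = 8*2 = 16)
((20 - 4)*(-10))*F = ((20 - 4)*(-10))*16 = (16*(-10))*16 = -160*16 = -2560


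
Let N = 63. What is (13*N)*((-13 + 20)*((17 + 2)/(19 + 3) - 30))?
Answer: -3674853/22 ≈ -1.6704e+5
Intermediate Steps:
(13*N)*((-13 + 20)*((17 + 2)/(19 + 3) - 30)) = (13*63)*((-13 + 20)*((17 + 2)/(19 + 3) - 30)) = 819*(7*(19/22 - 30)) = 819*(7*(-641/22)) = 819*(-4487/22) = -3674853/22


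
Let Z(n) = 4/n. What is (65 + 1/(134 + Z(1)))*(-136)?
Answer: -610028/69 ≈ -8841.0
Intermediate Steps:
(65 + 1/(134 + Z(1)))*(-136) = (65 + 1/(134 + 4/1))*(-136) = (65 + 1/(134 + 4*1))*(-136) = (65 + 1/(134 + 4))*(-136) = (65 + 1/138)*(-136) = (8971/138)*(-136) = -610028/69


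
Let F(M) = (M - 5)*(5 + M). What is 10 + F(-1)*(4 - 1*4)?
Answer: 10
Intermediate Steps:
F(M) = (-5 + M)*(5 + M)
10 + F(-1)*(4 - 1*4) = 10 + (-25 + (-1)²)*(4 - 1*4) = 10 + (-25 + 1)*(4 - 4) = 10 - 24*0 = 10 + 0 = 10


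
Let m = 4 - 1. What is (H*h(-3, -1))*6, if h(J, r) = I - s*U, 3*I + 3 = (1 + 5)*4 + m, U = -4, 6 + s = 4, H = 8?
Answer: 0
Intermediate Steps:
s = -2 (s = -6 + 4 = -2)
m = 3
I = 8 (I = -1 + ((1 + 5)*4 + 3)/3 = -1 + (6*4 + 3)/3 = -1 + (24 + 3)/3 = -1 + (⅓)*27 = -1 + 9 = 8)
h(J, r) = 0 (h(J, r) = 8 - (-2)*(-4) = 8 - 1*8 = 8 - 8 = 0)
(H*h(-3, -1))*6 = (8*0)*6 = 0*6 = 0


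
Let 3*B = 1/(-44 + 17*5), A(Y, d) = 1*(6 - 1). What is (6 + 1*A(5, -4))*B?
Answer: 11/123 ≈ 0.089431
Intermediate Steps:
A(Y, d) = 5 (A(Y, d) = 1*5 = 5)
B = 1/123 (B = 1/(3*(-44 + 17*5)) = 1/(3*(-44 + 85)) = (⅓)/41 = (⅓)*(1/41) = 1/123 ≈ 0.0081301)
(6 + 1*A(5, -4))*B = (6 + 1*5)*(1/123) = (6 + 5)*(1/123) = 11*(1/123) = 11/123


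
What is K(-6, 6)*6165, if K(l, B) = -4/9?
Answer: -2740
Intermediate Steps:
K(l, B) = -4/9 (K(l, B) = -4*⅑ = -4/9)
K(-6, 6)*6165 = -4/9*6165 = -2740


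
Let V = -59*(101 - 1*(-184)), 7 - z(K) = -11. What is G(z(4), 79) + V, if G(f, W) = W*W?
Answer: -10574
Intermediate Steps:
z(K) = 18 (z(K) = 7 - 1*(-11) = 7 + 11 = 18)
G(f, W) = W²
V = -16815 (V = -59*(101 + 184) = -59*285 = -16815)
G(z(4), 79) + V = 79² - 16815 = 6241 - 16815 = -10574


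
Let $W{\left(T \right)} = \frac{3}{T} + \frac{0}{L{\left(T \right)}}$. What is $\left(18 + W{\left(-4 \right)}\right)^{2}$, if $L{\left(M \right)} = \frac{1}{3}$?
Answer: $\frac{4761}{16} \approx 297.56$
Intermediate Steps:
$L{\left(M \right)} = \frac{1}{3}$
$W{\left(T \right)} = \frac{3}{T}$ ($W{\left(T \right)} = \frac{3}{T} + 0 \frac{1}{\frac{1}{3}} = \frac{3}{T} + 0 \cdot 3 = \frac{3}{T} + 0 = \frac{3}{T}$)
$\left(18 + W{\left(-4 \right)}\right)^{2} = \left(18 + \frac{3}{-4}\right)^{2} = \left(18 + 3 \left(- \frac{1}{4}\right)\right)^{2} = \left(18 - \frac{3}{4}\right)^{2} = \left(\frac{69}{4}\right)^{2} = \frac{4761}{16}$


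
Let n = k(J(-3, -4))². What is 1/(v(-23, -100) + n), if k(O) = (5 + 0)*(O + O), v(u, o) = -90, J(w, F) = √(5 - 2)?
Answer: 1/210 ≈ 0.0047619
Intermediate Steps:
J(w, F) = √3
k(O) = 10*O (k(O) = 5*(2*O) = 10*O)
n = 300 (n = (10*√3)² = 300)
1/(v(-23, -100) + n) = 1/(-90 + 300) = 1/210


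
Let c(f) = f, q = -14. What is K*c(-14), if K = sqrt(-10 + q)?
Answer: -28*I*sqrt(6) ≈ -68.586*I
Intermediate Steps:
K = 2*I*sqrt(6) (K = sqrt(-10 - 14) = sqrt(-24) = 2*I*sqrt(6) ≈ 4.899*I)
K*c(-14) = (2*I*sqrt(6))*(-14) = -28*I*sqrt(6)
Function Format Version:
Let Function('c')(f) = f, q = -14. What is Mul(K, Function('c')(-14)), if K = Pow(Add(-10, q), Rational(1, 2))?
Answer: Mul(-28, I, Pow(6, Rational(1, 2))) ≈ Mul(-68.586, I)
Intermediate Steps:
K = Mul(2, I, Pow(6, Rational(1, 2))) (K = Pow(Add(-10, -14), Rational(1, 2)) = Pow(-24, Rational(1, 2)) = Mul(2, I, Pow(6, Rational(1, 2))) ≈ Mul(4.8990, I))
Mul(K, Function('c')(-14)) = Mul(Mul(2, I, Pow(6, Rational(1, 2))), -14) = Mul(-28, I, Pow(6, Rational(1, 2)))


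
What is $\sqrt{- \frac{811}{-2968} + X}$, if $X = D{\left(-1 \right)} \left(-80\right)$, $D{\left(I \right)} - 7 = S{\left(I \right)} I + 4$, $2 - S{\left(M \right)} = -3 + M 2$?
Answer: $\frac{i \sqrt{704120158}}{1484} \approx 17.881 i$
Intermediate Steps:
$S{\left(M \right)} = 5 - 2 M$ ($S{\left(M \right)} = 2 - \left(-3 + M 2\right) = 2 - \left(-3 + 2 M\right) = 5 - 2 M$)
$D{\left(I \right)} = 11 + I \left(5 - 2 I\right)$ ($D{\left(I \right)} = 7 + \left(\left(5 - 2 I\right) I + 4\right) = 7 + \left(I \left(5 - 2 I\right) + 4\right) = 7 + \left(4 + I \left(5 - 2 I\right)\right) = 11 + I \left(5 - 2 I\right)$)
$X = -320$ ($X = \left(11 - - (-5 + 2 \left(-1\right))\right) \left(-80\right) = \left(11 - - (-5 - 2)\right) \left(-80\right) = \left(11 - \left(-1\right) \left(-7\right)\right) \left(-80\right) = \left(11 - 7\right) \left(-80\right) = 4 \left(-80\right) = -320$)
$\sqrt{- \frac{811}{-2968} + X} = \sqrt{- \frac{811}{-2968} - 320} = \sqrt{\left(-811\right) \left(- \frac{1}{2968}\right) - 320} = \sqrt{\frac{811}{2968} - 320} = \sqrt{- \frac{948949}{2968}} = \frac{i \sqrt{704120158}}{1484}$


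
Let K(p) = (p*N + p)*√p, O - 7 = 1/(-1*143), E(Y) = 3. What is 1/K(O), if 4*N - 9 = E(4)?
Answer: 143*√1430/400000 ≈ 0.013519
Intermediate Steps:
O = 1000/143 (O = 7 + 1/(-1*143) = 7 + 1/(-143) = 7 - 1/143 = 1000/143 ≈ 6.9930)
N = 3 (N = 9/4 + (¼)*3 = 9/4 + ¾ = 3)
K(p) = 4*p^(3/2) (K(p) = (p*3 + p)*√p = (3*p + p)*√p = (4*p)*√p = 4*p^(3/2))
1/K(O) = 1/(4*(1000/143)^(3/2)) = 1/(4*(10000*√1430/20449)) = 1/(40000*√1430/20449) = 143*√1430/400000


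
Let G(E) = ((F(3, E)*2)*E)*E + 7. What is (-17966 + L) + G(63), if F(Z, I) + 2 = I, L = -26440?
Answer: 439819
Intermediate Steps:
F(Z, I) = -2 + I
G(E) = 7 + E²*(-4 + 2*E) (G(E) = (((-2 + E)*2)*E)*E + 7 = ((-4 + 2*E)*E)*E + 7 = (E*(-4 + 2*E))*E + 7 = E²*(-4 + 2*E) + 7 = 7 + E²*(-4 + 2*E))
(-17966 + L) + G(63) = (-17966 - 26440) + (7 + 2*63²*(-2 + 63)) = -44406 + (7 + 2*3969*61) = -44406 + (7 + 484218) = -44406 + 484225 = 439819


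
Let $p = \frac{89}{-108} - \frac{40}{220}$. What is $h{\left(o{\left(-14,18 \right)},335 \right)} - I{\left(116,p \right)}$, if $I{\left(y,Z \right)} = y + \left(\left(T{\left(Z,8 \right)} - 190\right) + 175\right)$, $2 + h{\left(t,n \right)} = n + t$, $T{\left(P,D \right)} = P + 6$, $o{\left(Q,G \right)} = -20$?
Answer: $\frac{245923}{1188} \approx 207.01$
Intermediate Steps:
$T{\left(P,D \right)} = 6 + P$
$p = - \frac{1195}{1188}$ ($p = 89 \left(- \frac{1}{108}\right) - \frac{2}{11} = - \frac{89}{108} - \frac{2}{11} = - \frac{1195}{1188} \approx -1.0059$)
$h{\left(t,n \right)} = -2 + n + t$ ($h{\left(t,n \right)} = -2 + \left(n + t\right) = -2 + n + t$)
$I{\left(y,Z \right)} = -9 + Z + y$ ($I{\left(y,Z \right)} = y + \left(\left(\left(6 + Z\right) - 190\right) + 175\right) = y + \left(\left(-184 + Z\right) + 175\right) = y + \left(-9 + Z\right) = -9 + Z + y$)
$h{\left(o{\left(-14,18 \right)},335 \right)} - I{\left(116,p \right)} = \left(-2 + 335 - 20\right) - \left(-9 - \frac{1195}{1188} + 116\right) = 313 - \frac{125921}{1188} = \frac{245923}{1188}$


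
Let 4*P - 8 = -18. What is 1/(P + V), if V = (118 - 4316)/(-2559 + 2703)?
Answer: -72/2279 ≈ -0.031593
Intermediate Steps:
V = -2099/72 (V = -4198/144 = -4198*1/144 = -2099/72 ≈ -29.153)
P = -5/2 (P = 2 + (¼)*(-18) = 2 - 9/2 = -5/2 ≈ -2.5000)
1/(P + V) = 1/(-5/2 - 2099/72) = 1/(-2279/72) = -72/2279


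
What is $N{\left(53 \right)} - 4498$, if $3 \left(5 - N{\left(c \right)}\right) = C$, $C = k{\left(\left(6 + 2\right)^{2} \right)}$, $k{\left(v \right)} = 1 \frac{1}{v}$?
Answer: $- \frac{862657}{192} \approx -4493.0$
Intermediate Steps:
$k{\left(v \right)} = \frac{1}{v}$
$C = \frac{1}{64}$ ($C = \frac{1}{\left(6 + 2\right)^{2}} = \frac{1}{8^{2}} = \frac{1}{64} \approx 0.015625$)
$N{\left(c \right)} = \frac{959}{192}$ ($N{\left(c \right)} = 5 - \frac{1}{192} = \frac{959}{192}$)
$N{\left(53 \right)} - 4498 = \frac{959}{192} - 4498 = - \frac{862657}{192}$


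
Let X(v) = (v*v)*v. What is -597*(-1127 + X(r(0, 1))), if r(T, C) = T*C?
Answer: 672819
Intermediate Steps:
r(T, C) = C*T
X(v) = v³ (X(v) = v²*v = v³)
-597*(-1127 + X(r(0, 1))) = -597*(-1127 + (1*0)³) = -597*(-1127 + 0³) = -597*(-1127 + 0) = -597*(-1127) = 672819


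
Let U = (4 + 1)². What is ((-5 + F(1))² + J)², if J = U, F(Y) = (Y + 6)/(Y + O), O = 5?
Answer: 2042041/1296 ≈ 1575.6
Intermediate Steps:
U = 25 (U = 5² = 25)
F(Y) = (6 + Y)/(5 + Y) (F(Y) = (Y + 6)/(Y + 5) = (6 + Y)/(5 + Y))
J = 25
((-5 + F(1))² + J)² = ((-5 + (6 + 1)/(5 + 1))² + 25)² = ((-5 + 7/6)² + 25)² = ((-23/6)² + 25)² = (529/36 + 25)² = (1429/36)² = 2042041/1296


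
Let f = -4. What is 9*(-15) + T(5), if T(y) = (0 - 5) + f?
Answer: -144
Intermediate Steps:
T(y) = -9 (T(y) = (0 - 5) - 4 = -5 - 4 = -9)
9*(-15) + T(5) = 9*(-15) - 9 = -135 - 9 = -144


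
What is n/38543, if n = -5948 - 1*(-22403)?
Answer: 16455/38543 ≈ 0.42693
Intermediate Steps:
n = 16455 (n = -5948 + 22403 = 16455)
n/38543 = 16455/38543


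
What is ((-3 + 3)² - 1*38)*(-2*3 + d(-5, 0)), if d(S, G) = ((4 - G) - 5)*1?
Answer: 266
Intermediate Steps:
d(S, G) = -1 - G (d(S, G) = (-1 - G)*1 = -1 - G)
((-3 + 3)² - 1*38)*(-2*3 + d(-5, 0)) = ((-3 + 3)² - 1*38)*(-2*3 + (-1 - 1*0)) = (0² - 38)*(-6 + (-1 + 0)) = (0 - 38)*(-6 - 1) = -38*(-7) = 266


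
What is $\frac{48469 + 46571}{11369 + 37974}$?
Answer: $\frac{95040}{49343} \approx 1.9261$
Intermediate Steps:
$\frac{48469 + 46571}{11369 + 37974} = \frac{95040}{49343}$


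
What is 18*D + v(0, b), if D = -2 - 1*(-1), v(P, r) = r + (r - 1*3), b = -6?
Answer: -33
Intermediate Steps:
v(P, r) = -3 + 2*r (v(P, r) = r + (r - 3) = r + (-3 + r) = -3 + 2*r)
D = -1 (D = -2 + 1 = -1)
18*D + v(0, b) = 18*(-1) + (-3 + 2*(-6)) = -18 + (-3 - 12) = -18 - 15 = -33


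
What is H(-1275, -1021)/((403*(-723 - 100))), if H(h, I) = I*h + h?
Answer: -1300500/331669 ≈ -3.9211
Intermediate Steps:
H(h, I) = h + I*h
H(-1275, -1021)/((403*(-723 - 100))) = (-1275*(1 - 1021))/((403*(-723 - 100))) = (-1275*(-1020))/((403*(-823))) = 1300500/(-331669) = 1300500*(-1/331669) = -1300500/331669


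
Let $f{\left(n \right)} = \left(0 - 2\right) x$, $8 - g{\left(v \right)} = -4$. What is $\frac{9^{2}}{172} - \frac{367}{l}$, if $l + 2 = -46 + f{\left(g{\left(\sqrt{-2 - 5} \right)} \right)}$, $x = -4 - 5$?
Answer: $\frac{32777}{2580} \approx 12.704$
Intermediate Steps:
$x = -9$
$g{\left(v \right)} = 12$ ($g{\left(v \right)} = 8 - -4 = 8 + 4 = 12$)
$f{\left(n \right)} = 18$ ($f{\left(n \right)} = \left(0 - 2\right) \left(-9\right) = \left(-2\right) \left(-9\right) = 18$)
$l = -30$ ($l = -2 + \left(-46 + 18\right) = -2 - 28 = -30$)
$\frac{9^{2}}{172} - \frac{367}{l} = \frac{9^{2}}{172} - \frac{367}{-30} = 81 \cdot \frac{1}{172} - - \frac{367}{30} = \frac{81}{172} + \frac{367}{30} = \frac{32777}{2580}$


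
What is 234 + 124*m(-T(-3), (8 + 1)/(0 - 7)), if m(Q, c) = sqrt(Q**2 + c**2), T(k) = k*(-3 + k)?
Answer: 234 + 1116*sqrt(197)/7 ≈ 2471.7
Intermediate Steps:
234 + 124*m(-T(-3), (8 + 1)/(0 - 7)) = 234 + 124*sqrt((-(-3)*(-3 - 3))**2 + ((8 + 1)/(0 - 7))**2) = 234 + 124*sqrt((-(-3)*(-6))**2 + (9/(-7))**2) = 234 + 124*sqrt((-1*18)**2 + (9*(-1/7))**2) = 234 + 124*sqrt((-18)**2 + (-9/7)**2) = 234 + 124*sqrt(324 + 81/49) = 234 + 124*sqrt(15957/49) = 234 + 124*(9*sqrt(197)/7) = 234 + 1116*sqrt(197)/7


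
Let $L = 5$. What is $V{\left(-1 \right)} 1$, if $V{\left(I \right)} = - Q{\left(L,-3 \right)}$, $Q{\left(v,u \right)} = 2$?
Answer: $-2$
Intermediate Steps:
$V{\left(I \right)} = -2$ ($V{\left(I \right)} = \left(-1\right) 2 = -2$)
$V{\left(-1 \right)} 1 = \left(-2\right) 1 = -2$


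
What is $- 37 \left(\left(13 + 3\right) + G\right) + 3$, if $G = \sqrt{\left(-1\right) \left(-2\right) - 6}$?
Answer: $-589 - 74 i \approx -589.0 - 74.0 i$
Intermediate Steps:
$G = 2 i$ ($G = \sqrt{2 - 6} = \sqrt{-4} = 2 i \approx 2.0 i$)
$- 37 \left(\left(13 + 3\right) + G\right) + 3 = - 37 \left(\left(13 + 3\right) + 2 i\right) + 3 = - 37 \left(16 + 2 i\right) + 3 = \left(-592 - 74 i\right) + 3 = -589 - 74 i$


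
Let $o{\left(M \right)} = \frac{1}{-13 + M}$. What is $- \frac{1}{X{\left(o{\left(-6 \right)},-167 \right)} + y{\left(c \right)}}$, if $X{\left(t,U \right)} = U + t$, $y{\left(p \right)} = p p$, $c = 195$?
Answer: $- \frac{19}{719301} \approx -2.6415 \cdot 10^{-5}$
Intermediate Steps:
$y{\left(p \right)} = p^{2}$
$- \frac{1}{X{\left(o{\left(-6 \right)},-167 \right)} + y{\left(c \right)}} = - \frac{1}{\left(-167 + \frac{1}{-13 - 6}\right) + 195^{2}} = - \frac{1}{\left(-167 + \frac{1}{-19}\right) + 38025} = - \frac{1}{\left(-167 - \frac{1}{19}\right) + 38025} = - \frac{1}{- \frac{3174}{19} + 38025} = - \frac{1}{\frac{719301}{19}} = \left(-1\right) \frac{19}{719301} = - \frac{19}{719301}$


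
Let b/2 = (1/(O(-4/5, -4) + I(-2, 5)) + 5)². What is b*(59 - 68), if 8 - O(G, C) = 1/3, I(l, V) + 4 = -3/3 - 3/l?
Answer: -308898/625 ≈ -494.24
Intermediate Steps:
I(l, V) = -5 - 3/l (I(l, V) = -4 + (-3/3 - 3/l) = -4 + (-3*⅓ - 3/l) = -4 + (-1 - 3/l) = -5 - 3/l)
O(G, C) = 23/3 (O(G, C) = 8 - 1/3 = 8 - 1*⅓ = 8 - ⅓ = 23/3)
b = 34322/625 (b = 2*(1/(23/3 + (-5 - 3/(-2))) + 5)² = 2*(1/(23/3 + (-5 - 3*(-½))) + 5)² = 2*(1/(23/3 + (-5 + 3/2)) + 5)² = 2*(1/(23/3 - 7/2) + 5)² = 2*(1/(25/6) + 5)² = 2*(6/25 + 5)² = 2*(131/25)² = 2*(17161/625) = 34322/625 ≈ 54.915)
b*(59 - 68) = 34322*(59 - 68)/625 = (34322/625)*(-9) = -308898/625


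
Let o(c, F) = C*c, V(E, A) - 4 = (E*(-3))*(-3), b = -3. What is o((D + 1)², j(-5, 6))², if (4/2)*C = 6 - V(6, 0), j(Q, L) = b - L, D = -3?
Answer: 10816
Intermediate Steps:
V(E, A) = 4 + 9*E (V(E, A) = 4 + (E*(-3))*(-3) = 4 - 3*E*(-3) = 4 + 9*E)
j(Q, L) = -3 - L
C = -26 (C = (6 - (4 + 9*6))/2 = (6 - (4 + 54))/2 = (6 - 1*58)/2 = (6 - 58)/2 = (½)*(-52) = -26)
o(c, F) = -26*c
o((D + 1)², j(-5, 6))² = (-26*(-3 + 1)²)² = (-26*(-2)²)² = (-26*4)² = (-104)² = 10816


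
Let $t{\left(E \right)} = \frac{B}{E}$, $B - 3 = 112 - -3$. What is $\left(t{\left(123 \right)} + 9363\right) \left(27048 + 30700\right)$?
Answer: $\frac{66512240716}{123} \approx 5.4075 \cdot 10^{8}$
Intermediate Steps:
$B = 118$ ($B = 3 + \left(112 - -3\right) = 3 + \left(112 + 3\right) = 3 + 115 = 118$)
$t{\left(E \right)} = \frac{118}{E}$
$\left(t{\left(123 \right)} + 9363\right) \left(27048 + 30700\right) = \left(\frac{118}{123} + 9363\right) \left(27048 + 30700\right) = \left(118 \cdot \frac{1}{123} + 9363\right) 57748 = \left(\frac{118}{123} + 9363\right) 57748 = \frac{1151767}{123} \cdot 57748 = \frac{66512240716}{123}$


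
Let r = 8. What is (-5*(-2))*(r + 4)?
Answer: 120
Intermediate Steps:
(-5*(-2))*(r + 4) = (-5*(-2))*(8 + 4) = 10*12 = 120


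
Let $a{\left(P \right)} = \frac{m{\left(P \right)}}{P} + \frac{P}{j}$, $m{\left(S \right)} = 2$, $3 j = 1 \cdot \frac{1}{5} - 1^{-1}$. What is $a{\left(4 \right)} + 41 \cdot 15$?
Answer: $\frac{1201}{2} \approx 600.5$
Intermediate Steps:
$j = - \frac{4}{15}$ ($j = \frac{1 \cdot \frac{1}{5} - 1^{-1}}{3} = \frac{1 \cdot \frac{1}{5} - 1}{3} = \frac{\frac{1}{5} - 1}{3} = \frac{1}{3} \left(- \frac{4}{5}\right) = - \frac{4}{15} \approx -0.26667$)
$a{\left(P \right)} = \frac{2}{P} - \frac{15 P}{4}$ ($a{\left(P \right)} = \frac{2}{P} + \frac{P}{- \frac{4}{15}} = \frac{2}{P} + P \left(- \frac{15}{4}\right) = \frac{2}{P} - \frac{15 P}{4}$)
$a{\left(4 \right)} + 41 \cdot 15 = \left(\frac{2}{4} - 15\right) + 41 \cdot 15 = \left(2 \cdot \frac{1}{4} - 15\right) + 615 = \left(\frac{1}{2} - 15\right) + 615 = - \frac{29}{2} + 615 = \frac{1201}{2}$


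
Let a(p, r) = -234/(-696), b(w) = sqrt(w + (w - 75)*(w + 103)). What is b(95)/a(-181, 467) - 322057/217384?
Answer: -322057/217384 + 116*sqrt(4055)/39 ≈ 187.92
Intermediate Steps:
b(w) = sqrt(w + (-75 + w)*(103 + w))
a(p, r) = 39/116 (a(p, r) = -234*(-1/696) = 39/116)
b(95)/a(-181, 467) - 322057/217384 = sqrt(-7725 + 95**2 + 29*95)/(39/116) - 322057/217384 = sqrt(-7725 + 9025 + 2755)*(116/39) - 322057*1/217384 = sqrt(4055)*(116/39) - 322057/217384 = 116*sqrt(4055)/39 - 322057/217384 = -322057/217384 + 116*sqrt(4055)/39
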